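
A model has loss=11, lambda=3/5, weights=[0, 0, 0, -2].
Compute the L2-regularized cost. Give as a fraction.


L2 sq norm = sum(w^2) = 4. J = 11 + 3/5 * 4 = 67/5.

67/5


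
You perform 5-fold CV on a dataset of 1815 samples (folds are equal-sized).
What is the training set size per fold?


Each validation fold has 1815/5 = 363 samples. Training set = 1815 - 363 = 1452.

1452


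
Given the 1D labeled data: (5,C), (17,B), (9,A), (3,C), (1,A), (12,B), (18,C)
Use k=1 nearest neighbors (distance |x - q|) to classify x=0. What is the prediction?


Distances: |5-0|=5, |17-0|=17, |9-0|=9, |3-0|=3, |1-0|=1, |12-0|=12, |18-0|=18. 1 nearest: (1,A). Counts: {'A': 1}. Majority class: A.

A


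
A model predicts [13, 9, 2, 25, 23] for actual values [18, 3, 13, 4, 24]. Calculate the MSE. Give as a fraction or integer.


MSE = (1/5) * ((18-13)^2=25 + (3-9)^2=36 + (13-2)^2=121 + (4-25)^2=441 + (24-23)^2=1). Sum = 624. MSE = 624/5.

624/5


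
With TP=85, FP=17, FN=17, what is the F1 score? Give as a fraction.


Precision = 85/102 = 5/6. Recall = 85/102 = 5/6. F1 = 2*P*R/(P+R) = 5/6.

5/6


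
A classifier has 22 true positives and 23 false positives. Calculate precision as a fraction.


Precision = TP / (TP + FP) = 22 / 45 = 22/45.

22/45


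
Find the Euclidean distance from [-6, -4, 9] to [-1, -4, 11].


d = sqrt(sum of squared differences). (-6--1)^2=25, (-4--4)^2=0, (9-11)^2=4. Sum = 29.

sqrt(29)


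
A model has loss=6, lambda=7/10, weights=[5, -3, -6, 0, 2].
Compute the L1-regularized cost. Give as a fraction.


L1 norm = sum(|w|) = 16. J = 6 + 7/10 * 16 = 86/5.

86/5


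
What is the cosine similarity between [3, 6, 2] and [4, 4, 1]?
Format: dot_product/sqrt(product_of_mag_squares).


dot = 38. |a|^2 = 49, |b|^2 = 33. cos = 38/sqrt(1617).

38/sqrt(1617)


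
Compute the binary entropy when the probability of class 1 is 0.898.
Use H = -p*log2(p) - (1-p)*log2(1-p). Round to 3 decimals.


H = -0.898*log2(0.898) - 0.102*log2(0.102) = 0.475.

0.475


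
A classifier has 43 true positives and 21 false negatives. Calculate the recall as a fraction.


Recall = TP / (TP + FN) = 43 / 64 = 43/64.

43/64


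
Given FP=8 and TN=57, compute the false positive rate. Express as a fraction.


FPR = FP / (FP + TN) = 8 / 65 = 8/65.

8/65


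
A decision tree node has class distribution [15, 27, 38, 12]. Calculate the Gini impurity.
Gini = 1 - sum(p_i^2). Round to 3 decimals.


Total = 92. Proportions: 15/92, 27/92, 38/92, 12/92. sum(p_i^2) = 0.3003. Gini = 1 - 0.3003 = 0.6997, which rounds to 0.700.

0.700


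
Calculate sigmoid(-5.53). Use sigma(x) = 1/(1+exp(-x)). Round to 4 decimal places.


sigma(-5.53) = 1/(1+e^(5.53)) = 1/(1+252.143911) = 1/253.143911 = 0.0040.

0.0040


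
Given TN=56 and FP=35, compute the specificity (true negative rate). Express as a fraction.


Specificity = TN / (TN + FP) = 56 / 91 = 8/13.

8/13


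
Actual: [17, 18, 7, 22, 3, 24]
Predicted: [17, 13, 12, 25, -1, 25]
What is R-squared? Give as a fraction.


Mean(y) = 91/6. SS_res = 76. SS_tot = 2105/6. R^2 = 1 - 76/(2105/6) = 1649/2105.

1649/2105


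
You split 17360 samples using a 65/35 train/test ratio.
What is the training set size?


Test set = 17360 * 35% = 6076. Training set = 17360 - 6076 = 11284.

11284


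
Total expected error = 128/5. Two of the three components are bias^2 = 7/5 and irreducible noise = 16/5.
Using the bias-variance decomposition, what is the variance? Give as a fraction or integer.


Total error = bias^2 + variance + irreducible noise. So variance = 128/5 - 7/5 - 16/5 = 21.

21


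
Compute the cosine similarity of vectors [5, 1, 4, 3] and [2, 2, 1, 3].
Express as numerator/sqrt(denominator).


dot = 25. |a|^2 = 51, |b|^2 = 18. cos = 25/sqrt(918).

25/sqrt(918)


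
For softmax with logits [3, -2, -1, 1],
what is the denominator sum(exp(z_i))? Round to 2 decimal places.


Denom = e^3=20.0855 + e^-2=0.1353 + e^-1=0.3679 + e^1=2.7183. Sum = 23.3070, which rounds to 23.31.

23.31


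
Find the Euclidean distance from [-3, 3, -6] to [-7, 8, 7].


d = sqrt(sum of squared differences). (-3--7)^2=16, (3-8)^2=25, (-6-7)^2=169. Sum = 210.

sqrt(210)


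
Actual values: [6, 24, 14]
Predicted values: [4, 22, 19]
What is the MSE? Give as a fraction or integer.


MSE = (1/3) * ((6-4)^2=4 + (24-22)^2=4 + (14-19)^2=25). Sum = 33. MSE = 11.

11


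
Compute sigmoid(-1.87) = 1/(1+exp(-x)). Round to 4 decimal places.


sigma(-1.87) = 1/(1+e^(1.87)) = 1/(1+6.488296) = 1/7.488296 = 0.1335.

0.1335


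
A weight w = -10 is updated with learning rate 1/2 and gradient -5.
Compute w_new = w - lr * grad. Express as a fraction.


w_new = -10 - 1/2 * -5 = -10 - -5/2 = -15/2.

-15/2


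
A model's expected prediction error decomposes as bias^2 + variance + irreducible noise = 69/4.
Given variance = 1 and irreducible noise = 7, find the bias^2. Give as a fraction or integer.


Total error = bias^2 + variance + irreducible noise. So bias^2 = 69/4 - 1 - 7 = 37/4.

37/4


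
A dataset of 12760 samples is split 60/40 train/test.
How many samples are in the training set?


Test set = 12760 * 40% = 5104. Training set = 12760 - 5104 = 7656.

7656


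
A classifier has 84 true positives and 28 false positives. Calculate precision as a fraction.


Precision = TP / (TP + FP) = 84 / 112 = 3/4.

3/4


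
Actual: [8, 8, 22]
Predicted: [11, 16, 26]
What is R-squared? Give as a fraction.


Mean(y) = 38/3. SS_res = 89. SS_tot = 392/3. R^2 = 1 - 89/(392/3) = 125/392.

125/392


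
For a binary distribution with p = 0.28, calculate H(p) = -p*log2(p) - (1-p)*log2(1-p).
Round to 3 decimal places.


H = -0.28*log2(0.28) - 0.72*log2(0.72) = 0.855.

0.855


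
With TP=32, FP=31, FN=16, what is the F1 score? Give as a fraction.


Precision = 32/63 = 32/63. Recall = 32/48 = 2/3. F1 = 2*P*R/(P+R) = 64/111.

64/111


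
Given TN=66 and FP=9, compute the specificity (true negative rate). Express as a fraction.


Specificity = TN / (TN + FP) = 66 / 75 = 22/25.

22/25


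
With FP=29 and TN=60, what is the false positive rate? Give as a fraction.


FPR = FP / (FP + TN) = 29 / 89 = 29/89.

29/89


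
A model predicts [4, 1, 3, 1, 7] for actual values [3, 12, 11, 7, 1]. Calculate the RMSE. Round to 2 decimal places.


MSE = 51.6000. RMSE = sqrt(51.6000) = 7.18.

7.18


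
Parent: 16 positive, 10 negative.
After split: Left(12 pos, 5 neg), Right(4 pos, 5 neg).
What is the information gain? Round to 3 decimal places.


H(parent) = 0.9612. H(left) = 0.8740, H(right) = 0.9911. Weighted = (17/26)*0.8740 + (9/26)*0.9911 = 0.9145. IG = 0.9612 - 0.9145 = 0.0467, which rounds to 0.047.

0.047


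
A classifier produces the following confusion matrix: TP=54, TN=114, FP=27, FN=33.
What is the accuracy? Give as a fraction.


Accuracy = (TP + TN) / (TP + TN + FP + FN) = (54 + 114) / 228 = 14/19.

14/19


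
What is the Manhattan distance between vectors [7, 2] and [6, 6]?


d = sum of absolute differences: |7-6|=1 + |2-6|=4 = 5.

5


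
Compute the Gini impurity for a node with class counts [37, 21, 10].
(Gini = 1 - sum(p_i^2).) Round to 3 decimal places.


Total = 68. Proportions: 37/68, 21/68, 10/68. sum(p_i^2) = 0.4131. Gini = 1 - 0.4131 = 0.5869, which rounds to 0.587.

0.587


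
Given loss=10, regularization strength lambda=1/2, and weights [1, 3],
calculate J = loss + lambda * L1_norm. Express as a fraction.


L1 norm = sum(|w|) = 4. J = 10 + 1/2 * 4 = 12.

12


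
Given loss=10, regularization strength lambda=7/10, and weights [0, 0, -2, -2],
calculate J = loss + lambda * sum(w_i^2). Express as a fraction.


L2 sq norm = sum(w^2) = 8. J = 10 + 7/10 * 8 = 78/5.

78/5


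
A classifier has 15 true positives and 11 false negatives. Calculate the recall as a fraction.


Recall = TP / (TP + FN) = 15 / 26 = 15/26.

15/26


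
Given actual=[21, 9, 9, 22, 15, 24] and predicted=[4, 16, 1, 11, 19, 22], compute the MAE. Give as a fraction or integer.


MAE = (1/6) * (|21-4|=17 + |9-16|=7 + |9-1|=8 + |22-11|=11 + |15-19|=4 + |24-22|=2). Sum = 49. MAE = 49/6.

49/6


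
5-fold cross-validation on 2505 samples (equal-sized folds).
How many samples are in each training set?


Each validation fold has 2505/5 = 501 samples. Training set = 2505 - 501 = 2004.

2004


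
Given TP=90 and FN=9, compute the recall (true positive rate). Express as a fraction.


Recall = TP / (TP + FN) = 90 / 99 = 10/11.

10/11


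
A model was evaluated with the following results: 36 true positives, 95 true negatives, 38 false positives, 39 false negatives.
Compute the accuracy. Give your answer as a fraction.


Accuracy = (TP + TN) / (TP + TN + FP + FN) = (36 + 95) / 208 = 131/208.

131/208


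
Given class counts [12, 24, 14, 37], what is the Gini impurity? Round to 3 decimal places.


Total = 87. Proportions: 12/87, 24/87, 14/87, 37/87. sum(p_i^2) = 0.3019. Gini = 1 - 0.3019 = 0.6981, which rounds to 0.698.

0.698


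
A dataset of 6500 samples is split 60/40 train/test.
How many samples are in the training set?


Test set = 6500 * 40% = 2600. Training set = 6500 - 2600 = 3900.

3900


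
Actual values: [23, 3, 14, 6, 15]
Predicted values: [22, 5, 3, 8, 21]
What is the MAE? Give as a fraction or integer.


MAE = (1/5) * (|23-22|=1 + |3-5|=2 + |14-3|=11 + |6-8|=2 + |15-21|=6). Sum = 22. MAE = 22/5.

22/5


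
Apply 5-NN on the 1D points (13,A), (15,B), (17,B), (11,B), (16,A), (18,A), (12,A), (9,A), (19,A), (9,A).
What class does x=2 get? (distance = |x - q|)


Distances: |13-2|=11, |15-2|=13, |17-2|=15, |11-2|=9, |16-2|=14, |18-2|=16, |12-2|=10, |9-2|=7, |19-2|=17, |9-2|=7. 5 nearest: (9,A), (9,A), (11,B), (12,A), (13,A). Counts: {'A': 4, 'B': 1}. Majority class: A.

A


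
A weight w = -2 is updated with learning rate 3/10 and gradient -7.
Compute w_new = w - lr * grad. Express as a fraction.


w_new = -2 - 3/10 * -7 = -2 - -21/10 = 1/10.

1/10


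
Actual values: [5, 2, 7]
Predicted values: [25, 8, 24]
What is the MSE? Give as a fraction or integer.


MSE = (1/3) * ((5-25)^2=400 + (2-8)^2=36 + (7-24)^2=289). Sum = 725. MSE = 725/3.

725/3


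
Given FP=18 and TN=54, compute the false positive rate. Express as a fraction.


FPR = FP / (FP + TN) = 18 / 72 = 1/4.

1/4


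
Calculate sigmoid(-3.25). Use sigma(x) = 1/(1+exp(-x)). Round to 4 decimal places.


sigma(-3.25) = 1/(1+e^(3.25)) = 1/(1+25.790340) = 1/26.790340 = 0.0373.

0.0373


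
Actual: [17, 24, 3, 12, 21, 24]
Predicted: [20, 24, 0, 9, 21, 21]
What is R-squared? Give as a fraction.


Mean(y) = 101/6. SS_res = 36. SS_tot = 2009/6. R^2 = 1 - 36/(2009/6) = 1793/2009.

1793/2009


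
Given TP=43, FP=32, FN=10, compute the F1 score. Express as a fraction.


Precision = 43/75 = 43/75. Recall = 43/53 = 43/53. F1 = 2*P*R/(P+R) = 43/64.

43/64


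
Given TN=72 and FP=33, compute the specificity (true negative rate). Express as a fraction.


Specificity = TN / (TN + FP) = 72 / 105 = 24/35.

24/35


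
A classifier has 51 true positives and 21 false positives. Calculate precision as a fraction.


Precision = TP / (TP + FP) = 51 / 72 = 17/24.

17/24


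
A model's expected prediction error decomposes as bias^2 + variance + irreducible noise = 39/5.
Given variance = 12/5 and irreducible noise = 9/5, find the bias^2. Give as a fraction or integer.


Total error = bias^2 + variance + irreducible noise. So bias^2 = 39/5 - 12/5 - 9/5 = 18/5.

18/5


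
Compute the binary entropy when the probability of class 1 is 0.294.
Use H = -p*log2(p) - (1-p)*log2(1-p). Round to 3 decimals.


H = -0.294*log2(0.294) - 0.706*log2(0.706) = 0.874.

0.874


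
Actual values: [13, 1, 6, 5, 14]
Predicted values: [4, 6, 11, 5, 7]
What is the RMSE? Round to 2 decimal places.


MSE = 36.0000. RMSE = sqrt(36.0000) = 6.00.

6.00


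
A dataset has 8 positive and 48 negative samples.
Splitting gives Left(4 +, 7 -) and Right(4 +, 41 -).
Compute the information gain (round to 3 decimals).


H(parent) = 0.5917. H(left) = 0.9457, H(right) = 0.4328. Weighted = (11/56)*0.9457 + (45/56)*0.4328 = 0.5335. IG = 0.5917 - 0.5335 = 0.0582, which rounds to 0.058.

0.058


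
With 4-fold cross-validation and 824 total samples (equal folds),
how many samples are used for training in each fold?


Each validation fold has 824/4 = 206 samples. Training set = 824 - 206 = 618.

618


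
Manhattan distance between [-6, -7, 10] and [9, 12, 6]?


d = sum of absolute differences: |-6-9|=15 + |-7-12|=19 + |10-6|=4 = 38.

38


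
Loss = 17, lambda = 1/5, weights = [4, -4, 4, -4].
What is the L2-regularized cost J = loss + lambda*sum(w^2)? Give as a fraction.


L2 sq norm = sum(w^2) = 64. J = 17 + 1/5 * 64 = 149/5.

149/5


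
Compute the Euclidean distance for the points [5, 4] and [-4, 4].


d = sqrt(sum of squared differences). (5--4)^2=81, (4-4)^2=0. Sum = 81.

9


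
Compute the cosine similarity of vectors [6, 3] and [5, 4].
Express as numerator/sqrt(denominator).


dot = 42. |a|^2 = 45, |b|^2 = 41. cos = 42/sqrt(1845).

42/sqrt(1845)


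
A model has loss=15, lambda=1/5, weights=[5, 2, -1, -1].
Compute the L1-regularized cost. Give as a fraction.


L1 norm = sum(|w|) = 9. J = 15 + 1/5 * 9 = 84/5.

84/5


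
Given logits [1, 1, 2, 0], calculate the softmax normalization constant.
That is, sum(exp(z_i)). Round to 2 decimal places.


Denom = e^1=2.7183 + e^1=2.7183 + e^2=7.3891 + e^0=1.0000. Sum = 13.8257, which rounds to 13.83.

13.83


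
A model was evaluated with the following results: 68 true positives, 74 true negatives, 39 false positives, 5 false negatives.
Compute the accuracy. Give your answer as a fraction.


Accuracy = (TP + TN) / (TP + TN + FP + FN) = (68 + 74) / 186 = 71/93.

71/93


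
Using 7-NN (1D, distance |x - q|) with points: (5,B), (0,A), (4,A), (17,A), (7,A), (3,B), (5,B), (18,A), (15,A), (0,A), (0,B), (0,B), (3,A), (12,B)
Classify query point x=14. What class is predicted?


Distances: |5-14|=9, |0-14|=14, |4-14|=10, |17-14|=3, |7-14|=7, |3-14|=11, |5-14|=9, |18-14|=4, |15-14|=1, |0-14|=14, |0-14|=14, |0-14|=14, |3-14|=11, |12-14|=2. 7 nearest: (15,A), (12,B), (17,A), (18,A), (7,A), (5,B), (5,B). Counts: {'A': 4, 'B': 3}. Majority class: A.

A


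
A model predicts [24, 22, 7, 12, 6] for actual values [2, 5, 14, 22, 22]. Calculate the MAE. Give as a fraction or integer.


MAE = (1/5) * (|2-24|=22 + |5-22|=17 + |14-7|=7 + |22-12|=10 + |22-6|=16). Sum = 72. MAE = 72/5.

72/5


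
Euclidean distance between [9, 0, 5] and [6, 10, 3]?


d = sqrt(sum of squared differences). (9-6)^2=9, (0-10)^2=100, (5-3)^2=4. Sum = 113.

sqrt(113)


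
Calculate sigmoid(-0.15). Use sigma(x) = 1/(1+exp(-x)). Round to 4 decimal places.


sigma(-0.15) = 1/(1+e^(0.15)) = 1/(1+1.161834) = 1/2.161834 = 0.4626.

0.4626


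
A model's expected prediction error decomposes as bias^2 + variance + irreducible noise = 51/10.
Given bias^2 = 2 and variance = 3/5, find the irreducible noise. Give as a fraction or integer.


Total error = bias^2 + variance + irreducible noise. So irreducible noise = 51/10 - 2 - 3/5 = 5/2.

5/2


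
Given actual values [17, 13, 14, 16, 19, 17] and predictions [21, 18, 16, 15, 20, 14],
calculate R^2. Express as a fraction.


Mean(y) = 16. SS_res = 56. SS_tot = 24. R^2 = 1 - 56/(24) = -4/3.

-4/3


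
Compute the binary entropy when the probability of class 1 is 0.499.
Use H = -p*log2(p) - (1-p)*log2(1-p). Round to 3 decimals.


H = -0.499*log2(0.499) - 0.501*log2(0.501) = 1.000.

1.000


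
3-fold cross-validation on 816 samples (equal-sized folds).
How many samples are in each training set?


Each validation fold has 816/3 = 272 samples. Training set = 816 - 272 = 544.

544


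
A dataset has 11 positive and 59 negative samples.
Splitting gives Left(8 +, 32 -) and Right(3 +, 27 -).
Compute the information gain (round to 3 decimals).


H(parent) = 0.6274. H(left) = 0.7219, H(right) = 0.4690. Weighted = (40/70)*0.7219 + (30/70)*0.4690 = 0.6135. IG = 0.6274 - 0.6135 = 0.0139, which rounds to 0.014.

0.014


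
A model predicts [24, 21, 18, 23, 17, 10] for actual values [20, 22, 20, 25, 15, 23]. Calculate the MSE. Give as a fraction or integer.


MSE = (1/6) * ((20-24)^2=16 + (22-21)^2=1 + (20-18)^2=4 + (25-23)^2=4 + (15-17)^2=4 + (23-10)^2=169). Sum = 198. MSE = 33.

33


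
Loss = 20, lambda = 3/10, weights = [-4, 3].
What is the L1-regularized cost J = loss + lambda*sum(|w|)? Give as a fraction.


L1 norm = sum(|w|) = 7. J = 20 + 3/10 * 7 = 221/10.

221/10


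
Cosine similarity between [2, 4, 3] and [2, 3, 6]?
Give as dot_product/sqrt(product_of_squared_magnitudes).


dot = 34. |a|^2 = 29, |b|^2 = 49. cos = 34/sqrt(1421).

34/sqrt(1421)


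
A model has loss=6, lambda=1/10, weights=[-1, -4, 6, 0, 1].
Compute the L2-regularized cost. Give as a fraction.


L2 sq norm = sum(w^2) = 54. J = 6 + 1/10 * 54 = 57/5.

57/5


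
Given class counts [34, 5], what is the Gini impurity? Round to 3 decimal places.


Total = 39. Proportions: 34/39, 5/39. sum(p_i^2) = 0.7765. Gini = 1 - 0.7765 = 0.2235, which rounds to 0.224.

0.224


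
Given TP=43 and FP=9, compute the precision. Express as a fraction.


Precision = TP / (TP + FP) = 43 / 52 = 43/52.

43/52


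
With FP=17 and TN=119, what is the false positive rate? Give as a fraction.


FPR = FP / (FP + TN) = 17 / 136 = 1/8.

1/8


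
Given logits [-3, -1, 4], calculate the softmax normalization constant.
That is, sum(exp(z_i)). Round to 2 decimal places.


Denom = e^-3=0.0498 + e^-1=0.3679 + e^4=54.5982. Sum = 55.0159, which rounds to 55.02.

55.02


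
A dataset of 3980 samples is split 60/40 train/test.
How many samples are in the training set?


Test set = 3980 * 40% = 1592. Training set = 3980 - 1592 = 2388.

2388


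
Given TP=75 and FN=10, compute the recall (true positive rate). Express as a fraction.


Recall = TP / (TP + FN) = 75 / 85 = 15/17.

15/17


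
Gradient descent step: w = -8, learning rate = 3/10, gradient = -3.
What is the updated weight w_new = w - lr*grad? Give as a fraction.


w_new = -8 - 3/10 * -3 = -8 - -9/10 = -71/10.

-71/10


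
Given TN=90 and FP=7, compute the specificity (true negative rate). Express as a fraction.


Specificity = TN / (TN + FP) = 90 / 97 = 90/97.

90/97


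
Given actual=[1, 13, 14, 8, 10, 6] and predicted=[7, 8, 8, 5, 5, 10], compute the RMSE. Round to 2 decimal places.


MSE = 24.5000. RMSE = sqrt(24.5000) = 4.95.

4.95


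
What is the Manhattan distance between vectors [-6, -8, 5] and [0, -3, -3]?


d = sum of absolute differences: |-6-0|=6 + |-8--3|=5 + |5--3|=8 = 19.

19


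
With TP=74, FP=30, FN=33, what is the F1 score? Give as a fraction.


Precision = 74/104 = 37/52. Recall = 74/107 = 74/107. F1 = 2*P*R/(P+R) = 148/211.

148/211


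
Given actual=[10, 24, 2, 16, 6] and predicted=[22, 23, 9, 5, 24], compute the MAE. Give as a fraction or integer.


MAE = (1/5) * (|10-22|=12 + |24-23|=1 + |2-9|=7 + |16-5|=11 + |6-24|=18). Sum = 49. MAE = 49/5.

49/5


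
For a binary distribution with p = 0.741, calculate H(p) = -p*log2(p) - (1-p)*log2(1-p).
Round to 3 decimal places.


H = -0.741*log2(0.741) - 0.259*log2(0.259) = 0.825.

0.825


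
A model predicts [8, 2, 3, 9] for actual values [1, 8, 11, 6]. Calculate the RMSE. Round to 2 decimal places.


MSE = 39.5000. RMSE = sqrt(39.5000) = 6.28.

6.28


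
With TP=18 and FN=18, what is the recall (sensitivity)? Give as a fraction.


Recall = TP / (TP + FN) = 18 / 36 = 1/2.

1/2


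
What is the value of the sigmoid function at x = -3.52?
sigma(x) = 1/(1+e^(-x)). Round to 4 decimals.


sigma(-3.52) = 1/(1+e^(3.52)) = 1/(1+33.784428) = 1/34.784428 = 0.0287.

0.0287


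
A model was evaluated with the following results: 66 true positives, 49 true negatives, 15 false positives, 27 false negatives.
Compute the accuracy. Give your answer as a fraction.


Accuracy = (TP + TN) / (TP + TN + FP + FN) = (66 + 49) / 157 = 115/157.

115/157


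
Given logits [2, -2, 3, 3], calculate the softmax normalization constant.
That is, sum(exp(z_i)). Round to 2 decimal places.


Denom = e^2=7.3891 + e^-2=0.1353 + e^3=20.0855 + e^3=20.0855. Sum = 47.6954, which rounds to 47.70.

47.70


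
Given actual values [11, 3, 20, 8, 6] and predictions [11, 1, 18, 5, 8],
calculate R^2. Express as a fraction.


Mean(y) = 48/5. SS_res = 21. SS_tot = 846/5. R^2 = 1 - 21/(846/5) = 247/282.

247/282


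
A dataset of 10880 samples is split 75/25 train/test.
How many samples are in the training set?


Test set = 10880 * 25% = 2720. Training set = 10880 - 2720 = 8160.

8160


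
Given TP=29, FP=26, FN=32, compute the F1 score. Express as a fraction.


Precision = 29/55 = 29/55. Recall = 29/61 = 29/61. F1 = 2*P*R/(P+R) = 1/2.

1/2


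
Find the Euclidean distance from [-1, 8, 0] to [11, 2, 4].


d = sqrt(sum of squared differences). (-1-11)^2=144, (8-2)^2=36, (0-4)^2=16. Sum = 196.

14


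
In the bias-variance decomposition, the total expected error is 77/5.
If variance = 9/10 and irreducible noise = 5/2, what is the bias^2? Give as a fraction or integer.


Total error = bias^2 + variance + irreducible noise. So bias^2 = 77/5 - 9/10 - 5/2 = 12.

12


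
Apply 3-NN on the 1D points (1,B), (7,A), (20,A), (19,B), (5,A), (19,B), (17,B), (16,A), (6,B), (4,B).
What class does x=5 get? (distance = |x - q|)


Distances: |1-5|=4, |7-5|=2, |20-5|=15, |19-5|=14, |5-5|=0, |19-5|=14, |17-5|=12, |16-5|=11, |6-5|=1, |4-5|=1. 3 nearest: (5,A), (6,B), (4,B). Counts: {'A': 1, 'B': 2}. Majority class: B.

B


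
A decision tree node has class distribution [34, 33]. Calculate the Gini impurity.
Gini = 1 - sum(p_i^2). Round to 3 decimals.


Total = 67. Proportions: 34/67, 33/67. sum(p_i^2) = 0.5001. Gini = 1 - 0.5001 = 0.4999, which rounds to 0.500.

0.500


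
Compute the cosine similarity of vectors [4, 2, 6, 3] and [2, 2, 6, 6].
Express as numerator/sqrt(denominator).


dot = 66. |a|^2 = 65, |b|^2 = 80. cos = 66/sqrt(5200).

66/sqrt(5200)


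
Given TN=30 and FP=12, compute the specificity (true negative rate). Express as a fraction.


Specificity = TN / (TN + FP) = 30 / 42 = 5/7.

5/7


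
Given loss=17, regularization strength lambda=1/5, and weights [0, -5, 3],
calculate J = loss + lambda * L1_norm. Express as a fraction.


L1 norm = sum(|w|) = 8. J = 17 + 1/5 * 8 = 93/5.

93/5


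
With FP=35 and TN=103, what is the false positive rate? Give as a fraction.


FPR = FP / (FP + TN) = 35 / 138 = 35/138.

35/138


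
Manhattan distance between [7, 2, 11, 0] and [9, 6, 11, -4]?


d = sum of absolute differences: |7-9|=2 + |2-6|=4 + |11-11|=0 + |0--4|=4 = 10.

10


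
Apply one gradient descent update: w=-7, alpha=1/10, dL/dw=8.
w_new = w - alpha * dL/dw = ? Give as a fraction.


w_new = -7 - 1/10 * 8 = -7 - 4/5 = -39/5.

-39/5


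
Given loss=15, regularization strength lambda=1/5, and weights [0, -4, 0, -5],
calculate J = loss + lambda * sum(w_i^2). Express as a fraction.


L2 sq norm = sum(w^2) = 41. J = 15 + 1/5 * 41 = 116/5.

116/5


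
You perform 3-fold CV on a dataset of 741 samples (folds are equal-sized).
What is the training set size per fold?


Each validation fold has 741/3 = 247 samples. Training set = 741 - 247 = 494.

494


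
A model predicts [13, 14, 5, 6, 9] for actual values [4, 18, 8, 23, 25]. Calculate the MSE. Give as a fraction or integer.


MSE = (1/5) * ((4-13)^2=81 + (18-14)^2=16 + (8-5)^2=9 + (23-6)^2=289 + (25-9)^2=256). Sum = 651. MSE = 651/5.

651/5


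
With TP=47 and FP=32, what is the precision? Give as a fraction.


Precision = TP / (TP + FP) = 47 / 79 = 47/79.

47/79


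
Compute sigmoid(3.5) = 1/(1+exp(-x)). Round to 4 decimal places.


sigma(3.5) = 1/(1+e^(-3.5)) = 1/(1+0.030197) = 1/1.030197 = 0.9707.

0.9707


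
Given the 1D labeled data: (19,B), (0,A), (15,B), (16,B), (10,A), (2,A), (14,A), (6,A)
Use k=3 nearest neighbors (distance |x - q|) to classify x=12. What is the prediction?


Distances: |19-12|=7, |0-12|=12, |15-12|=3, |16-12|=4, |10-12|=2, |2-12|=10, |14-12|=2, |6-12|=6. 3 nearest: (10,A), (14,A), (15,B). Counts: {'A': 2, 'B': 1}. Majority class: A.

A


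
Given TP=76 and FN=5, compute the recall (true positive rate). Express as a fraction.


Recall = TP / (TP + FN) = 76 / 81 = 76/81.

76/81


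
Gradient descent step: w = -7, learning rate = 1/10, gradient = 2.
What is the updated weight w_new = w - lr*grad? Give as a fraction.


w_new = -7 - 1/10 * 2 = -7 - 1/5 = -36/5.

-36/5


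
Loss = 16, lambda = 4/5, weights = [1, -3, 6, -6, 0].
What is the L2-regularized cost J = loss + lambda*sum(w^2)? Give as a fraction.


L2 sq norm = sum(w^2) = 82. J = 16 + 4/5 * 82 = 408/5.

408/5


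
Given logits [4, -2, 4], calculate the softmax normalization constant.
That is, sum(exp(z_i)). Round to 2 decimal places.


Denom = e^4=54.5982 + e^-2=0.1353 + e^4=54.5982. Sum = 109.3317, which rounds to 109.33.

109.33


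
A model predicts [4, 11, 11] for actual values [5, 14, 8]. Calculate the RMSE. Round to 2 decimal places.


MSE = 6.3333. RMSE = sqrt(6.3333) = 2.52.

2.52


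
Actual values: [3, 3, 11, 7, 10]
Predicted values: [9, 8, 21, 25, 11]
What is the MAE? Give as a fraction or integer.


MAE = (1/5) * (|3-9|=6 + |3-8|=5 + |11-21|=10 + |7-25|=18 + |10-11|=1). Sum = 40. MAE = 8.

8


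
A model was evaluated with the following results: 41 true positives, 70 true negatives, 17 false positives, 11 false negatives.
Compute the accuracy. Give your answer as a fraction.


Accuracy = (TP + TN) / (TP + TN + FP + FN) = (41 + 70) / 139 = 111/139.

111/139


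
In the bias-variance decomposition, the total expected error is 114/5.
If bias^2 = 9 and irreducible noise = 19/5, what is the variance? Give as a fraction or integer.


Total error = bias^2 + variance + irreducible noise. So variance = 114/5 - 9 - 19/5 = 10.

10


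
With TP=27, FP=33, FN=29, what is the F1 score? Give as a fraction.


Precision = 27/60 = 9/20. Recall = 27/56 = 27/56. F1 = 2*P*R/(P+R) = 27/58.

27/58


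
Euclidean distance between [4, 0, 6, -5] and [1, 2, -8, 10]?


d = sqrt(sum of squared differences). (4-1)^2=9, (0-2)^2=4, (6--8)^2=196, (-5-10)^2=225. Sum = 434.

sqrt(434)


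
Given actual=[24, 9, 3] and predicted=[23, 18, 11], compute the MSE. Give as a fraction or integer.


MSE = (1/3) * ((24-23)^2=1 + (9-18)^2=81 + (3-11)^2=64). Sum = 146. MSE = 146/3.

146/3


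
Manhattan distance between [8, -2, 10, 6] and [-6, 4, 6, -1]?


d = sum of absolute differences: |8--6|=14 + |-2-4|=6 + |10-6|=4 + |6--1|=7 = 31.

31


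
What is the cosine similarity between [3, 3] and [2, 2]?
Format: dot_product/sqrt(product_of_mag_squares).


dot = 12. |a|^2 = 18, |b|^2 = 8. cos = 12/sqrt(144).

12/sqrt(144)


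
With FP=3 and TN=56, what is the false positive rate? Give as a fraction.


FPR = FP / (FP + TN) = 3 / 59 = 3/59.

3/59


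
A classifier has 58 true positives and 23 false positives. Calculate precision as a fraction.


Precision = TP / (TP + FP) = 58 / 81 = 58/81.

58/81


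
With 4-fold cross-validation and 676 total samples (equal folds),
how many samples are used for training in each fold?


Each validation fold has 676/4 = 169 samples. Training set = 676 - 169 = 507.

507


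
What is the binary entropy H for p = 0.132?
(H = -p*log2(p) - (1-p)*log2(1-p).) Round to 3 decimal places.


H = -0.132*log2(0.132) - 0.868*log2(0.868) = 0.563.

0.563


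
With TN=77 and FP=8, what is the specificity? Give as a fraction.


Specificity = TN / (TN + FP) = 77 / 85 = 77/85.

77/85


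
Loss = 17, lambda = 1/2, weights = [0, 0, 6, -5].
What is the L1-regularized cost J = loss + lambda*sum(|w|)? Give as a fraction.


L1 norm = sum(|w|) = 11. J = 17 + 1/2 * 11 = 45/2.

45/2


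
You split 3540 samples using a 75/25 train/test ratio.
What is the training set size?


Test set = 3540 * 25% = 885. Training set = 3540 - 885 = 2655.

2655


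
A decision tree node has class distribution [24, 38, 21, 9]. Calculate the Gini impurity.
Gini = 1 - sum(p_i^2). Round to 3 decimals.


Total = 92. Proportions: 24/92, 38/92, 21/92, 9/92. sum(p_i^2) = 0.3003. Gini = 1 - 0.3003 = 0.6997, which rounds to 0.700.

0.700


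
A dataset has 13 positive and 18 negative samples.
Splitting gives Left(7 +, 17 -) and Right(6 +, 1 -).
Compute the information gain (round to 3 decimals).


H(parent) = 0.9812. H(left) = 0.8709, H(right) = 0.5917. Weighted = (24/31)*0.8709 + (7/31)*0.5917 = 0.8079. IG = 0.9812 - 0.8079 = 0.1733, which rounds to 0.173.

0.173


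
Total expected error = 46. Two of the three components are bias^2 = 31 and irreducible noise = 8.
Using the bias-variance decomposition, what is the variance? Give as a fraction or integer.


Total error = bias^2 + variance + irreducible noise. So variance = 46 - 31 - 8 = 7.

7


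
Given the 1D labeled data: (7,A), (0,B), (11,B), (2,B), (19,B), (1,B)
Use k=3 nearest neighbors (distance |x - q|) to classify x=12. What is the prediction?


Distances: |7-12|=5, |0-12|=12, |11-12|=1, |2-12|=10, |19-12|=7, |1-12|=11. 3 nearest: (11,B), (7,A), (19,B). Counts: {'B': 2, 'A': 1}. Majority class: B.

B


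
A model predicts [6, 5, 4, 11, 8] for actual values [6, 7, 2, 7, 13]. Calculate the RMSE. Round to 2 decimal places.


MSE = 9.8000. RMSE = sqrt(9.8000) = 3.13.

3.13


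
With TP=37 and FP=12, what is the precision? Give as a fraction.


Precision = TP / (TP + FP) = 37 / 49 = 37/49.

37/49


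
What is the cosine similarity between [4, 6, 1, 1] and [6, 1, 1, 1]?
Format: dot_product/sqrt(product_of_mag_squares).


dot = 32. |a|^2 = 54, |b|^2 = 39. cos = 32/sqrt(2106).

32/sqrt(2106)


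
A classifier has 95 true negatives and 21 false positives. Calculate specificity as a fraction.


Specificity = TN / (TN + FP) = 95 / 116 = 95/116.

95/116


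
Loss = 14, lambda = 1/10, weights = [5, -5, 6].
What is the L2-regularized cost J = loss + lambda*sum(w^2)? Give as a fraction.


L2 sq norm = sum(w^2) = 86. J = 14 + 1/10 * 86 = 113/5.

113/5


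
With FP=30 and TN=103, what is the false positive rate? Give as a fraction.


FPR = FP / (FP + TN) = 30 / 133 = 30/133.

30/133


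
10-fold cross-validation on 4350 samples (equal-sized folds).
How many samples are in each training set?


Each validation fold has 4350/10 = 435 samples. Training set = 4350 - 435 = 3915.

3915


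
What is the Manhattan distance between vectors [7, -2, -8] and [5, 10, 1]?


d = sum of absolute differences: |7-5|=2 + |-2-10|=12 + |-8-1|=9 = 23.

23


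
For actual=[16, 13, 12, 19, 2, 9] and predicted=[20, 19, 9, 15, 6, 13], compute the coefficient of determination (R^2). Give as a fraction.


Mean(y) = 71/6. SS_res = 109. SS_tot = 1049/6. R^2 = 1 - 109/(1049/6) = 395/1049.

395/1049


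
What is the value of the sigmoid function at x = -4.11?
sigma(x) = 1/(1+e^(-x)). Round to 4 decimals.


sigma(-4.11) = 1/(1+e^(4.11)) = 1/(1+60.946718) = 1/61.946718 = 0.0161.

0.0161


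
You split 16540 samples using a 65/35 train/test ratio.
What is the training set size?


Test set = 16540 * 35% = 5789. Training set = 16540 - 5789 = 10751.

10751


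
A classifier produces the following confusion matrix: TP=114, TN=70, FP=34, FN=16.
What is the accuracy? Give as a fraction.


Accuracy = (TP + TN) / (TP + TN + FP + FN) = (114 + 70) / 234 = 92/117.

92/117


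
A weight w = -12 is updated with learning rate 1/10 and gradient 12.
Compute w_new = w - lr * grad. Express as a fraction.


w_new = -12 - 1/10 * 12 = -12 - 6/5 = -66/5.

-66/5


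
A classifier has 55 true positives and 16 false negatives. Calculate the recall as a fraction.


Recall = TP / (TP + FN) = 55 / 71 = 55/71.

55/71


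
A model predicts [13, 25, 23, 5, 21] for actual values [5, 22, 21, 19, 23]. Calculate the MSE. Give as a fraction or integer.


MSE = (1/5) * ((5-13)^2=64 + (22-25)^2=9 + (21-23)^2=4 + (19-5)^2=196 + (23-21)^2=4). Sum = 277. MSE = 277/5.

277/5


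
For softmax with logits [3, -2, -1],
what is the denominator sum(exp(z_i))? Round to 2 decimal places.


Denom = e^3=20.0855 + e^-2=0.1353 + e^-1=0.3679. Sum = 20.5887, which rounds to 20.59.

20.59


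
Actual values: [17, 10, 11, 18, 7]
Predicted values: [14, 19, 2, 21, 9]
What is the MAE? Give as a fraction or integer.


MAE = (1/5) * (|17-14|=3 + |10-19|=9 + |11-2|=9 + |18-21|=3 + |7-9|=2). Sum = 26. MAE = 26/5.

26/5


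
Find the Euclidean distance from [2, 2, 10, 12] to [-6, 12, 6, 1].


d = sqrt(sum of squared differences). (2--6)^2=64, (2-12)^2=100, (10-6)^2=16, (12-1)^2=121. Sum = 301.

sqrt(301)


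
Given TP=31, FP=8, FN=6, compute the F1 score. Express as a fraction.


Precision = 31/39 = 31/39. Recall = 31/37 = 31/37. F1 = 2*P*R/(P+R) = 31/38.

31/38


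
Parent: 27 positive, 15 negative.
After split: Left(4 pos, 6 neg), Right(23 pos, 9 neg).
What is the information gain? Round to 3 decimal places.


H(parent) = 0.9403. H(left) = 0.9710, H(right) = 0.8571. Weighted = (10/42)*0.9710 + (32/42)*0.8571 = 0.8842. IG = 0.9403 - 0.8842 = 0.0561, which rounds to 0.056.

0.056


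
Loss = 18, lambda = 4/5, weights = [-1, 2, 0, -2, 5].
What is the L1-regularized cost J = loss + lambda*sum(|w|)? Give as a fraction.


L1 norm = sum(|w|) = 10. J = 18 + 4/5 * 10 = 26.

26


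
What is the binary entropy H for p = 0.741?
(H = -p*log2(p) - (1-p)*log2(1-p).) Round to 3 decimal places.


H = -0.741*log2(0.741) - 0.259*log2(0.259) = 0.825.

0.825


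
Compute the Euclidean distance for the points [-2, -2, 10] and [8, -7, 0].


d = sqrt(sum of squared differences). (-2-8)^2=100, (-2--7)^2=25, (10-0)^2=100. Sum = 225.

15


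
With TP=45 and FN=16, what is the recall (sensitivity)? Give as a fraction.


Recall = TP / (TP + FN) = 45 / 61 = 45/61.

45/61


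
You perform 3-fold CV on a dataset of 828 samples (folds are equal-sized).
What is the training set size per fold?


Each validation fold has 828/3 = 276 samples. Training set = 828 - 276 = 552.

552


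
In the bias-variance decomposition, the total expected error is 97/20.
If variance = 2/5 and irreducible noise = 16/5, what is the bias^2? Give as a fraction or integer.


Total error = bias^2 + variance + irreducible noise. So bias^2 = 97/20 - 2/5 - 16/5 = 5/4.

5/4


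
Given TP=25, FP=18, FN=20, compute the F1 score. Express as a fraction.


Precision = 25/43 = 25/43. Recall = 25/45 = 5/9. F1 = 2*P*R/(P+R) = 25/44.

25/44


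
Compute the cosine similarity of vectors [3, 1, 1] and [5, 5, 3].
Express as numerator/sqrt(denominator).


dot = 23. |a|^2 = 11, |b|^2 = 59. cos = 23/sqrt(649).

23/sqrt(649)


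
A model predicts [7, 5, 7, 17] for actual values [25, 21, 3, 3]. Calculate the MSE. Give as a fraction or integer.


MSE = (1/4) * ((25-7)^2=324 + (21-5)^2=256 + (3-7)^2=16 + (3-17)^2=196). Sum = 792. MSE = 198.

198


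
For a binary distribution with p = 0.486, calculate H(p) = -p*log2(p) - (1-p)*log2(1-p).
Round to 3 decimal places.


H = -0.486*log2(0.486) - 0.514*log2(0.514) = 0.999.

0.999


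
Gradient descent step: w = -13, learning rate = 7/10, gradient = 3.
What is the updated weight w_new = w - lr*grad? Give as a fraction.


w_new = -13 - 7/10 * 3 = -13 - 21/10 = -151/10.

-151/10


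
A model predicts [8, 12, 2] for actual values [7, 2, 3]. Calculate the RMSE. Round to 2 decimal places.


MSE = 34.0000. RMSE = sqrt(34.0000) = 5.83.

5.83


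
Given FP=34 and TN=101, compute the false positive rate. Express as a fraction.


FPR = FP / (FP + TN) = 34 / 135 = 34/135.

34/135


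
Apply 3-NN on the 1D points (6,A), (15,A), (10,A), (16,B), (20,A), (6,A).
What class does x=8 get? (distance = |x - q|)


Distances: |6-8|=2, |15-8|=7, |10-8|=2, |16-8|=8, |20-8|=12, |6-8|=2. 3 nearest: (6,A), (10,A), (6,A). Counts: {'A': 3}. Majority class: A.

A


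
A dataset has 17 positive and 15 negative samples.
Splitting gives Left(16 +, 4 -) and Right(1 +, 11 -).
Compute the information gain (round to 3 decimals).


H(parent) = 0.9972. H(left) = 0.7219, H(right) = 0.4138. Weighted = (20/32)*0.7219 + (12/32)*0.4138 = 0.6064. IG = 0.9972 - 0.6064 = 0.3908, which rounds to 0.391.

0.391


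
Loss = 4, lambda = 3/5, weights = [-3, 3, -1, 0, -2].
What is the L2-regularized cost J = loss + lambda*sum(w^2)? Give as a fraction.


L2 sq norm = sum(w^2) = 23. J = 4 + 3/5 * 23 = 89/5.

89/5


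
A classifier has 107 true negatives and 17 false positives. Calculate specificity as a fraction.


Specificity = TN / (TN + FP) = 107 / 124 = 107/124.

107/124


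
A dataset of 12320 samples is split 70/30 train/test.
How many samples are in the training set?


Test set = 12320 * 30% = 3696. Training set = 12320 - 3696 = 8624.

8624


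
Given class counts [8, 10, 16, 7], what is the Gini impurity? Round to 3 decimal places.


Total = 41. Proportions: 8/41, 10/41, 16/41, 7/41. sum(p_i^2) = 0.2790. Gini = 1 - 0.2790 = 0.7210, which rounds to 0.721.

0.721


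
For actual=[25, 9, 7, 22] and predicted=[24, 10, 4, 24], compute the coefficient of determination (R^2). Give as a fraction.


Mean(y) = 63/4. SS_res = 15. SS_tot = 987/4. R^2 = 1 - 15/(987/4) = 309/329.

309/329


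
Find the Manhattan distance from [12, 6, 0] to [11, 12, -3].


d = sum of absolute differences: |12-11|=1 + |6-12|=6 + |0--3|=3 = 10.

10


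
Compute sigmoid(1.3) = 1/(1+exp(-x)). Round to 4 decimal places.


sigma(1.3) = 1/(1+e^(-1.3)) = 1/(1+0.272532) = 1/1.272532 = 0.7858.

0.7858


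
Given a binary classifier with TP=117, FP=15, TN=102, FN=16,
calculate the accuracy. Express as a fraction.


Accuracy = (TP + TN) / (TP + TN + FP + FN) = (117 + 102) / 250 = 219/250.

219/250


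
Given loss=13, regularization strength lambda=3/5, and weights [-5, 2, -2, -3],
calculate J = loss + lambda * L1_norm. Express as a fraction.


L1 norm = sum(|w|) = 12. J = 13 + 3/5 * 12 = 101/5.

101/5


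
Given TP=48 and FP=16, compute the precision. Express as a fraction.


Precision = TP / (TP + FP) = 48 / 64 = 3/4.

3/4


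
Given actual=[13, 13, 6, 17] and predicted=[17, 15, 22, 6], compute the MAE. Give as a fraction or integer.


MAE = (1/4) * (|13-17|=4 + |13-15|=2 + |6-22|=16 + |17-6|=11). Sum = 33. MAE = 33/4.

33/4


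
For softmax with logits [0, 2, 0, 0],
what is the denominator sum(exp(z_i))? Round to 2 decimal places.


Denom = e^0=1.0000 + e^2=7.3891 + e^0=1.0000 + e^0=1.0000. Sum = 10.3891, which rounds to 10.39.

10.39


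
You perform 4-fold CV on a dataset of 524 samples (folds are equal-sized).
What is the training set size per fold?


Each validation fold has 524/4 = 131 samples. Training set = 524 - 131 = 393.

393


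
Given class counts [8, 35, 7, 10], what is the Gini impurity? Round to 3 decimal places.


Total = 60. Proportions: 8/60, 35/60, 7/60, 10/60. sum(p_i^2) = 0.3994. Gini = 1 - 0.3994 = 0.6006, which rounds to 0.601.

0.601


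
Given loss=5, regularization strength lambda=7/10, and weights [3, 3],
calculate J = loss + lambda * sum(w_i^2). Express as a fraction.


L2 sq norm = sum(w^2) = 18. J = 5 + 7/10 * 18 = 88/5.

88/5


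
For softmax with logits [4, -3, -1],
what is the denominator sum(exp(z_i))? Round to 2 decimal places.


Denom = e^4=54.5982 + e^-3=0.0498 + e^-1=0.3679. Sum = 55.0159, which rounds to 55.02.

55.02


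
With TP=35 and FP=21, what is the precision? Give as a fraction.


Precision = TP / (TP + FP) = 35 / 56 = 5/8.

5/8
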